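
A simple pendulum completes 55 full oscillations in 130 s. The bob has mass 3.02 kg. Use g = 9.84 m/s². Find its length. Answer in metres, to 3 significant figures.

T = 130/55 = 2.364 s.
From T = 2π√(L/g), L = gT²/(4π²) = 9.84 × 2.364²/(4π²) = 1.39 m.

1.39 m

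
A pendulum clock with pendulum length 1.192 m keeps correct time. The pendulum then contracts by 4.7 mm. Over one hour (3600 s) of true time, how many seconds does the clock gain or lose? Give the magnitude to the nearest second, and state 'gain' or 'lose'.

gain 7 s

T ∝ √L, so T'/T = √(1.18730/1.192) = 0.998027.
In 3600 s of true time the clock registers 3600/0.998027 = 3607.1 s, so it gains 7 s.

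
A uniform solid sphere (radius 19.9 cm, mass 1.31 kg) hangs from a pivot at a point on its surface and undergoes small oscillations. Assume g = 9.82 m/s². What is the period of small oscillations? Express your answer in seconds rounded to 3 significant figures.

I_cm = (2/5)mr² = 0.02075 kg·m². The pivot is at distance d = 0.199 m from the centre of mass.
By the parallel-axis theorem, I = I_cm + md² = 0.02075 + 0.05188 = 0.07263 kg·m².
T = 2π√(I/(mgd)) = 2π√(0.07263/(1.31 × 9.82 × 0.199)) = 1.06 s.

1.06 s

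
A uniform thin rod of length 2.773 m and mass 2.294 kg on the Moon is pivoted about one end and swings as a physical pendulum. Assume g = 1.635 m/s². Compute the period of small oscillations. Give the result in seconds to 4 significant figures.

For a physical pendulum T = 2π√(I/(mgd)), with d = 1.3865 m from pivot to centre of mass.
I_cm = mL²/12 = 2.294 × 2.773²/12 = 1.4700 kg·m²; I = I_cm + md² = 1.4700 + 2.294 × 1.3865² = 5.8799 kg·m².
T = 2π√(5.8799/(2.294 × 1.635 × 1.3865)) = 6.681 s.

6.681 s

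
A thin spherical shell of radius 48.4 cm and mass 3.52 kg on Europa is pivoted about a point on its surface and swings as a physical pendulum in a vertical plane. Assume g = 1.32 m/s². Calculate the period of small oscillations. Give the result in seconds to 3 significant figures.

4.91 s

I_cm = (2/3)mr² = 0.5497 kg·m². The pivot is at distance d = 0.484 m from the centre of mass.
By the parallel-axis theorem, I = I_cm + md² = 0.5497 + 0.8246 = 1.374 kg·m².
T = 2π√(I/(mgd)) = 2π√(1.374/(3.52 × 1.32 × 0.484)) = 4.91 s.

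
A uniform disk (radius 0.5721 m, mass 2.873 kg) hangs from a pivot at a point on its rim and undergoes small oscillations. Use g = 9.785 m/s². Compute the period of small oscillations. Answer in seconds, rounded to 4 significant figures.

1.861 s

I_cm = ½mr² = 0.47016 kg·m². The pivot is at distance d = 0.5721 m from the centre of mass.
By the parallel-axis theorem, I = I_cm + md² = 0.47016 + 0.94033 = 1.4105 kg·m².
T = 2π√(I/(mgd)) = 2π√(1.4105/(2.873 × 9.785 × 0.5721)) = 1.861 s.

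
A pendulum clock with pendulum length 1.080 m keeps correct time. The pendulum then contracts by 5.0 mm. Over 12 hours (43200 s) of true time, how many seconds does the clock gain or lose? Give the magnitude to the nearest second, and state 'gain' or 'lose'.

gain 100 s

T ∝ √L, so T'/T = √(1.07500/1.080) = 0.997682.
In 43200 s of true time the clock registers 43200/0.997682 = 43300.3 s, so it gains 100 s.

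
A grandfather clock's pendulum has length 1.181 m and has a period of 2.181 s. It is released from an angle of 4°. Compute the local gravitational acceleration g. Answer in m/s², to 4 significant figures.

9.802 m/s²

From T = 2π√(L/g), g = 4π²L/T² = 4π² × 1.181/2.1810² = 9.802 m/s².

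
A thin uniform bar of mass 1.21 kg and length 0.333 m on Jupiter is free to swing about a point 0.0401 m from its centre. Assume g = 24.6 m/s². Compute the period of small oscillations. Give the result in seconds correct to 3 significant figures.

For a physical pendulum T = 2π√(I/(mgd)), with d = 0.04010 m from pivot to centre of mass.
I_cm = mL²/12 = 1.21 × 0.333²/12 = 0.01118 kg·m²; I = I_cm + md² = 0.01118 + 1.21 × 0.04010² = 0.01313 kg·m².
T = 2π√(0.01313/(1.21 × 24.6 × 0.04010)) = 0.659 s.

0.659 s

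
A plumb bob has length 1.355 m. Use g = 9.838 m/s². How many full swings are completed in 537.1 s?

T = 2π√(L/g) = 2π√(1.355/9.838) = 2.3318 s.
Number of complete oscillations = ⌊537.1/2.3318⌋ = ⌊230.33⌋ = 230.

230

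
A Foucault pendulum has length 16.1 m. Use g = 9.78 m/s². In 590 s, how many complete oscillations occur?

73

T = 2π√(L/g) = 2π√(16.1/9.78) = 8.062 s.
Number of complete oscillations = ⌊590/8.062⌋ = ⌊73.19⌋ = 73.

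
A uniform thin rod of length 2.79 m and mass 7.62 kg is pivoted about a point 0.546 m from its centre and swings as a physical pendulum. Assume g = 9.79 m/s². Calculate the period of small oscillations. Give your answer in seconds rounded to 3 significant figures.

2.64 s

For a physical pendulum T = 2π√(I/(mgd)), with d = 0.5460 m from pivot to centre of mass.
I_cm = mL²/12 = 7.62 × 2.79²/12 = 4.943 kg·m²; I = I_cm + md² = 4.943 + 7.62 × 0.5460² = 7.215 kg·m².
T = 2π√(7.215/(7.62 × 9.79 × 0.5460)) = 2.64 s.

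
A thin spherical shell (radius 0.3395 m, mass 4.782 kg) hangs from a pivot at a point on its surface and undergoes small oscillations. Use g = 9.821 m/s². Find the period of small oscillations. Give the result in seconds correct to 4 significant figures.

I_cm = (2/3)mr² = 0.36745 kg·m². The pivot is at distance d = 0.3395 m from the centre of mass.
By the parallel-axis theorem, I = I_cm + md² = 0.36745 + 0.55117 = 0.91862 kg·m².
T = 2π√(I/(mgd)) = 2π√(0.91862/(4.782 × 9.821 × 0.3395)) = 1.508 s.

1.508 s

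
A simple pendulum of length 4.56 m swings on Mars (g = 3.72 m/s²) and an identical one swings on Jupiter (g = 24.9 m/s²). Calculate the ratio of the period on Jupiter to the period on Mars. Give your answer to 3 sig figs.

0.387

T ∝ 1/√g, so T₂/T₁ = √(g₁/g₂) = √(3.72/24.9) = 0.387.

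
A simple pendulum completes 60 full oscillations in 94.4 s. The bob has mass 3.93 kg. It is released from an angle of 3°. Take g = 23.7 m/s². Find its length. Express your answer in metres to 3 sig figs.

T = 94.4/60 = 1.573 s.
From T = 2π√(L/g), L = gT²/(4π²) = 23.7 × 1.573²/(4π²) = 1.49 m.

1.49 m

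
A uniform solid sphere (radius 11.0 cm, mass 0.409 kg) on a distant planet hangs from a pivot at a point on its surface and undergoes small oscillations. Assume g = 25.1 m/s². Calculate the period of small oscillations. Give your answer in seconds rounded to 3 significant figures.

0.492 s

I_cm = (2/5)mr² = 0.001980 kg·m². The pivot is at distance d = 0.110 m from the centre of mass.
By the parallel-axis theorem, I = I_cm + md² = 0.001980 + 0.004949 = 0.006928 kg·m².
T = 2π√(I/(mgd)) = 2π√(0.006928/(0.409 × 25.1 × 0.110)) = 0.492 s.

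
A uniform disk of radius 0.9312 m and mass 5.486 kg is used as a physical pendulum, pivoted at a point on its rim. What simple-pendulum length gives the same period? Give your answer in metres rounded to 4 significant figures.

The equivalent simple-pendulum length is L_eq = I/(md), where I is about the pivot and d = 0.93120 m.
I_cm = ½mR² = 2.3785 kg·m², so I = I_cm + md² = 2.3785 + 4.7571 = 7.1356 kg·m².
L_eq = 7.1356/(5.486 × 0.93120) = 1.397 m.

1.397 m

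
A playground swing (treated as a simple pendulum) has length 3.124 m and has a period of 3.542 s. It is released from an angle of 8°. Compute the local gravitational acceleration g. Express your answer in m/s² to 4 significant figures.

From T = 2π√(L/g), g = 4π²L/T² = 4π² × 3.124/3.5420² = 9.830 m/s².

9.830 m/s²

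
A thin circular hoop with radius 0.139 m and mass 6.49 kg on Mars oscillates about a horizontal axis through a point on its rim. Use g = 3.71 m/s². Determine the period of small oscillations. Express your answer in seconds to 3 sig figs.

1.72 s

I_cm = mr² = 0.1254 kg·m². The pivot is at distance d = 0.139 m from the centre of mass.
By the parallel-axis theorem, I = I_cm + md² = 0.1254 + 0.1254 = 0.2508 kg·m².
T = 2π√(I/(mgd)) = 2π√(0.2508/(6.49 × 3.71 × 0.139)) = 1.72 s.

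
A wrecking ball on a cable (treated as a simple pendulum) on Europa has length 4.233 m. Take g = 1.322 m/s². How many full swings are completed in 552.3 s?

T = 2π√(L/g) = 2π√(4.233/1.322) = 11.243 s.
Number of complete oscillations = ⌊552.3/11.243⌋ = ⌊49.123⌋ = 49.

49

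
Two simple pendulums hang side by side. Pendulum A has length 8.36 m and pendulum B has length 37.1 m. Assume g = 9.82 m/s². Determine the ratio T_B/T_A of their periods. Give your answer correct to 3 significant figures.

2.11

T ∝ √L, so T_B/T_A = √(L_B/L_A) = √(37.1/8.36) = 2.11.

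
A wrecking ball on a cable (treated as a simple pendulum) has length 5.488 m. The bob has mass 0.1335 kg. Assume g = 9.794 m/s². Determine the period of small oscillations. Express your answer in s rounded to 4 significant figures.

4.703 s

T = 2π√(L/g) = 2π√(5.488/9.794) = 2π × 0.74856 = 4.703 s.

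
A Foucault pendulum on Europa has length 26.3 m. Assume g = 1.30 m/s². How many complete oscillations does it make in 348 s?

T = 2π√(L/g) = 2π√(26.3/1.30) = 28.26 s.
Number of complete oscillations = ⌊348/28.26⌋ = ⌊12.31⌋ = 12.

12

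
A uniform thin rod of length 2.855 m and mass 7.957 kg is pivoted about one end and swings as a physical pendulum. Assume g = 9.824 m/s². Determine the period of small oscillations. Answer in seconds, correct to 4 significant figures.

For a physical pendulum T = 2π√(I/(mgd)), with d = 1.4275 m from pivot to centre of mass.
I_cm = mL²/12 = 7.957 × 2.855²/12 = 5.4048 kg·m²; I = I_cm + md² = 5.4048 + 7.957 × 1.4275² = 21.619 kg·m².
T = 2π√(21.619/(7.957 × 9.824 × 1.4275)) = 2.766 s.

2.766 s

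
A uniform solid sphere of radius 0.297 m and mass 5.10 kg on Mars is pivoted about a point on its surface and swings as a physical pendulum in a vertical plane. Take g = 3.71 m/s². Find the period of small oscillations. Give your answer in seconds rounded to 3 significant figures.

2.10 s

I_cm = (2/5)mr² = 0.1799 kg·m². The pivot is at distance d = 0.297 m from the centre of mass.
By the parallel-axis theorem, I = I_cm + md² = 0.1799 + 0.4499 = 0.6298 kg·m².
T = 2π√(I/(mgd)) = 2π√(0.6298/(5.10 × 3.71 × 0.297)) = 2.10 s.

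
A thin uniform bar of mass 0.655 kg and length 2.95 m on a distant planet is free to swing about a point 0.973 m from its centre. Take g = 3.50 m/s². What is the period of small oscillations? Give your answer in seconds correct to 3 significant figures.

For a physical pendulum T = 2π√(I/(mgd)), with d = 0.9730 m from pivot to centre of mass.
I_cm = mL²/12 = 0.655 × 2.95²/12 = 0.4750 kg·m²; I = I_cm + md² = 0.4750 + 0.655 × 0.9730² = 1.095 kg·m².
T = 2π√(1.095/(0.655 × 3.50 × 0.9730)) = 4.40 s.

4.40 s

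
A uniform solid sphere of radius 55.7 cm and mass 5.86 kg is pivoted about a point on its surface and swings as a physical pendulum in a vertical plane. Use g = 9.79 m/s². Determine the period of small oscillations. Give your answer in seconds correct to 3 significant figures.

I_cm = (2/5)mr² = 0.7272 kg·m². The pivot is at distance d = 0.557 m from the centre of mass.
By the parallel-axis theorem, I = I_cm + md² = 0.7272 + 1.818 = 2.545 kg·m².
T = 2π√(I/(mgd)) = 2π√(2.545/(5.86 × 9.79 × 0.557)) = 1.77 s.

1.77 s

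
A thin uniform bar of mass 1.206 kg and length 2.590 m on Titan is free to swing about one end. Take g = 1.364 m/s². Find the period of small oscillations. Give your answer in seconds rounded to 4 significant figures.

For a physical pendulum T = 2π√(I/(mgd)), with d = 1.2950 m from pivot to centre of mass.
I_cm = mL²/12 = 1.206 × 2.590²/12 = 0.67416 kg·m²; I = I_cm + md² = 0.67416 + 1.206 × 1.2950² = 2.6967 kg·m².
T = 2π√(2.6967/(1.206 × 1.364 × 1.2950)) = 7.069 s.

7.069 s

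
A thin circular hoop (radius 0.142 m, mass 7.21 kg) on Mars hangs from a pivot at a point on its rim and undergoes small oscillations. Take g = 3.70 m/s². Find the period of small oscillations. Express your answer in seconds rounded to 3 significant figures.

I_cm = mr² = 0.1454 kg·m². The pivot is at distance d = 0.142 m from the centre of mass.
By the parallel-axis theorem, I = I_cm + md² = 0.1454 + 0.1454 = 0.2908 kg·m².
T = 2π√(I/(mgd)) = 2π√(0.2908/(7.21 × 3.70 × 0.142)) = 1.74 s.

1.74 s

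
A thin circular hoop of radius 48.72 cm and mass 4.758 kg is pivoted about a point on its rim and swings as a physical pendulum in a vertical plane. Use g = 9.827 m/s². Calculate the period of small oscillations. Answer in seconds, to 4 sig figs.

1.979 s

I_cm = mr² = 1.1294 kg·m². The pivot is at distance d = 0.4872 m from the centre of mass.
By the parallel-axis theorem, I = I_cm + md² = 1.1294 + 1.1294 = 2.2588 kg·m².
T = 2π√(I/(mgd)) = 2π√(2.2588/(4.758 × 9.827 × 0.4872)) = 1.979 s.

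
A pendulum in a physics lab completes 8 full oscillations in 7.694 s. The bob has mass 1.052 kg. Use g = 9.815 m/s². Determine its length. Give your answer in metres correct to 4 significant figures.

T = 7.694/8 = 0.96175 s.
From T = 2π√(L/g), L = gT²/(4π²) = 9.815 × 0.96175²/(4π²) = 0.2300 m.

0.2300 m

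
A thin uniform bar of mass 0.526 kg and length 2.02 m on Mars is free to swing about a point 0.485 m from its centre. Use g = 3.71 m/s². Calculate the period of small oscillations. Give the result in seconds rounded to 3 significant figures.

3.55 s

For a physical pendulum T = 2π√(I/(mgd)), with d = 0.4850 m from pivot to centre of mass.
I_cm = mL²/12 = 0.526 × 2.02²/12 = 0.1789 kg·m²; I = I_cm + md² = 0.1789 + 0.526 × 0.4850² = 0.3026 kg·m².
T = 2π√(0.3026/(0.526 × 3.71 × 0.4850)) = 3.55 s.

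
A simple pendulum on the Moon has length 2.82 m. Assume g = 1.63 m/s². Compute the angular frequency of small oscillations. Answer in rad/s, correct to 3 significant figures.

ω = √(g/L) = √(1.63/2.82) = 0.760 rad/s.

0.760 rad/s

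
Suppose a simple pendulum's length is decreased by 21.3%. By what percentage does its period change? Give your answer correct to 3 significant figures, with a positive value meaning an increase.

T ∝ √L, so T'/T = √(0.7870) = 0.8871.
Percentage change in T = (0.8871 − 1) × 100% = -11.3%.

-11.3%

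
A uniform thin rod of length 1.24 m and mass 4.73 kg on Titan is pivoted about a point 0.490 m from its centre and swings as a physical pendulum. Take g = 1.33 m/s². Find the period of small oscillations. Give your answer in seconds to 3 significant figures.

4.72 s

For a physical pendulum T = 2π√(I/(mgd)), with d = 0.4900 m from pivot to centre of mass.
I_cm = mL²/12 = 4.73 × 1.24²/12 = 0.6061 kg·m²; I = I_cm + md² = 0.6061 + 4.73 × 0.4900² = 1.742 kg·m².
T = 2π√(1.742/(4.73 × 1.33 × 0.4900)) = 4.72 s.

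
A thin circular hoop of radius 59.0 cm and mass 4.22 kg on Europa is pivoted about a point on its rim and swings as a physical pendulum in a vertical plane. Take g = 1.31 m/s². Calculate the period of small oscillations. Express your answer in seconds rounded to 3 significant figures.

I_cm = mr² = 1.469 kg·m². The pivot is at distance d = 0.590 m from the centre of mass.
By the parallel-axis theorem, I = I_cm + md² = 1.469 + 1.469 = 2.938 kg·m².
T = 2π√(I/(mgd)) = 2π√(2.938/(4.22 × 1.31 × 0.590)) = 5.96 s.

5.96 s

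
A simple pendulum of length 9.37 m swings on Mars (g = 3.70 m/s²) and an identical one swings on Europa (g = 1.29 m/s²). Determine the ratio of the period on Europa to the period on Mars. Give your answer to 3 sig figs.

1.69

T ∝ 1/√g, so T₂/T₁ = √(g₁/g₂) = √(3.70/1.29) = 1.69.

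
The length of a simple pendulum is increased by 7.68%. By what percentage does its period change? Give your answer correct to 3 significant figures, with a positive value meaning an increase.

3.77%

T ∝ √L, so T'/T = √(1.077) = 1.038.
Percentage change in T = (1.038 − 1) × 100% = 3.77%.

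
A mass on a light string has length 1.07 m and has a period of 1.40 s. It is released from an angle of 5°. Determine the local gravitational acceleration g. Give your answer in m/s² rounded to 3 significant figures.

21.6 m/s²

From T = 2π√(L/g), g = 4π²L/T² = 4π² × 1.07/1.400² = 21.6 m/s².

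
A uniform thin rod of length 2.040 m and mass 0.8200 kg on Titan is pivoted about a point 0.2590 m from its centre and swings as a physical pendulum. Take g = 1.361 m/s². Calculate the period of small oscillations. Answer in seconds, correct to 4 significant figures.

For a physical pendulum T = 2π√(I/(mgd)), with d = 0.25900 m from pivot to centre of mass.
I_cm = mL²/12 = 0.8200 × 2.040²/12 = 0.28438 kg·m²; I = I_cm + md² = 0.28438 + 0.8200 × 0.25900² = 0.33938 kg·m².
T = 2π√(0.33938/(0.8200 × 1.361 × 0.25900)) = 6.808 s.

6.808 s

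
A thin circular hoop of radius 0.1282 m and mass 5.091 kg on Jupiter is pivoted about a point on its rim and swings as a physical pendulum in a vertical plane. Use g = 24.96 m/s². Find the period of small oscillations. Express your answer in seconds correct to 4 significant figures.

I_cm = mr² = 0.083672 kg·m². The pivot is at distance d = 0.1282 m from the centre of mass.
By the parallel-axis theorem, I = I_cm + md² = 0.083672 + 0.083672 = 0.16734 kg·m².
T = 2π√(I/(mgd)) = 2π√(0.16734/(5.091 × 24.96 × 0.1282)) = 0.6368 s.

0.6368 s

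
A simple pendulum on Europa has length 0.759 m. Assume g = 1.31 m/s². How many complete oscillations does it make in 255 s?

53

T = 2π√(L/g) = 2π√(0.759/1.31) = 4.783 s.
Number of complete oscillations = ⌊255/4.783⌋ = ⌊53.32⌋ = 53.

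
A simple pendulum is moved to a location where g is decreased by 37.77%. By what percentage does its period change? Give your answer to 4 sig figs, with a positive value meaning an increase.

T ∝ 1/√g, so T'/T = 1/√(0.62230) = 1.2677.
Percentage change in T = (1.2677 − 1) × 100% = 26.77%.

26.77%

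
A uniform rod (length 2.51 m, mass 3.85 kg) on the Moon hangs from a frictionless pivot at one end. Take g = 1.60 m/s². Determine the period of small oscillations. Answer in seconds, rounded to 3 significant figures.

6.43 s

For a physical pendulum T = 2π√(I/(mgd)), with d = 1.255 m from pivot to centre of mass.
I_cm = mL²/12 = 3.85 × 2.51²/12 = 2.021 kg·m²; I = I_cm + md² = 2.021 + 3.85 × 1.255² = 8.085 kg·m².
T = 2π√(8.085/(3.85 × 1.60 × 1.255)) = 6.43 s.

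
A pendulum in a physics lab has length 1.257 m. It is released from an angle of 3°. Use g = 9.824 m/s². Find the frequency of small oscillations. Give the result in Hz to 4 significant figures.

T = 2π√(L/g) = 2π√(1.257/9.824) = 2.2475 s, so f = 1/T = 0.4449 Hz.

0.4449 Hz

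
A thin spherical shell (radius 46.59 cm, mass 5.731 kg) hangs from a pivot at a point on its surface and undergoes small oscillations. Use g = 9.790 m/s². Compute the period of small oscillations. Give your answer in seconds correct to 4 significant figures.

I_cm = (2/3)mr² = 0.82932 kg·m². The pivot is at distance d = 0.4659 m from the centre of mass.
By the parallel-axis theorem, I = I_cm + md² = 0.82932 + 1.2440 = 2.0733 kg·m².
T = 2π√(I/(mgd)) = 2π√(2.0733/(5.731 × 9.790 × 0.4659)) = 1.770 s.

1.770 s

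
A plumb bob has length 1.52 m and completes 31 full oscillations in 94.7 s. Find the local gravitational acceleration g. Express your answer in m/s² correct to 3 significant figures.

6.43 m/s²

T = 94.7/31 = 3.055 s.
From T = 2π√(L/g), g = 4π²L/T² = 4π² × 1.52/3.055² = 6.43 m/s².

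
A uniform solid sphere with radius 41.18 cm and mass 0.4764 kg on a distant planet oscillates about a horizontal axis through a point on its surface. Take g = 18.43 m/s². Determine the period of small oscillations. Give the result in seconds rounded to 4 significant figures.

1.111 s

I_cm = (2/5)mr² = 0.032315 kg·m². The pivot is at distance d = 0.4118 m from the centre of mass.
By the parallel-axis theorem, I = I_cm + md² = 0.032315 + 0.080788 = 0.11310 kg·m².
T = 2π√(I/(mgd)) = 2π√(0.11310/(0.4764 × 18.43 × 0.4118)) = 1.111 s.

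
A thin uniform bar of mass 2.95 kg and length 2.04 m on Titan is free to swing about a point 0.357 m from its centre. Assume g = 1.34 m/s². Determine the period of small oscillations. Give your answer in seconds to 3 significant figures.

6.26 s

For a physical pendulum T = 2π√(I/(mgd)), with d = 0.3570 m from pivot to centre of mass.
I_cm = mL²/12 = 2.95 × 2.04²/12 = 1.023 kg·m²; I = I_cm + md² = 1.023 + 2.95 × 0.3570² = 1.399 kg·m².
T = 2π√(1.399/(2.95 × 1.34 × 0.3570)) = 6.26 s.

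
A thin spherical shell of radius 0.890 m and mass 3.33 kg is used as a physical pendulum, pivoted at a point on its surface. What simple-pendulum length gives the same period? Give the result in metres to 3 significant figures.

The equivalent simple-pendulum length is L_eq = I/(md), where I is about the pivot and d = 0.8900 m.
I_cm = (2/3)mR² = 1.758 kg·m², so I = I_cm + md² = 1.758 + 2.638 = 4.396 kg·m².
L_eq = 4.396/(3.33 × 0.8900) = 1.48 m.

1.48 m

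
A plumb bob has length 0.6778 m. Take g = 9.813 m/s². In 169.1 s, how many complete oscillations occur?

T = 2π√(L/g) = 2π√(0.6778/9.813) = 1.6513 s.
Number of complete oscillations = ⌊169.1/1.6513⌋ = ⌊102.40⌋ = 102.

102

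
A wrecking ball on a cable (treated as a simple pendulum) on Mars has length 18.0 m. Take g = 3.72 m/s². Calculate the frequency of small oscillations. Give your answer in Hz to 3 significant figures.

0.0724 Hz

T = 2π√(L/g) = 2π√(18.0/3.72) = 13.82 s, so f = 1/T = 0.0724 Hz.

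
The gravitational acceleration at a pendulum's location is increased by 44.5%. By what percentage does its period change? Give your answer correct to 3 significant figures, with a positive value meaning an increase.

-16.8%

T ∝ 1/√g, so T'/T = 1/√(1.445) = 0.8319.
Percentage change in T = (0.8319 − 1) × 100% = -16.8%.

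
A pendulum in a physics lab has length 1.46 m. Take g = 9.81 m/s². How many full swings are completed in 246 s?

T = 2π√(L/g) = 2π√(1.46/9.81) = 2.424 s.
Number of complete oscillations = ⌊246/2.424⌋ = ⌊101.5⌋ = 101.

101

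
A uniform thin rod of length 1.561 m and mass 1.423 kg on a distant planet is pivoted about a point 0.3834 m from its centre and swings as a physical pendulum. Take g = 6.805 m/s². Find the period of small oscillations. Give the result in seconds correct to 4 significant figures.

2.301 s

For a physical pendulum T = 2π√(I/(mgd)), with d = 0.38340 m from pivot to centre of mass.
I_cm = mL²/12 = 1.423 × 1.561²/12 = 0.28895 kg·m²; I = I_cm + md² = 0.28895 + 1.423 × 0.38340² = 0.49813 kg·m².
T = 2π√(0.49813/(1.423 × 6.805 × 0.38340)) = 2.301 s.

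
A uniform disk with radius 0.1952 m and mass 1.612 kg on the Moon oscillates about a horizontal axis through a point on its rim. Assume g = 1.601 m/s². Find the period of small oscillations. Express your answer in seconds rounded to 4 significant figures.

I_cm = ½mr² = 0.030711 kg·m². The pivot is at distance d = 0.1952 m from the centre of mass.
By the parallel-axis theorem, I = I_cm + md² = 0.030711 + 0.061422 = 0.092133 kg·m².
T = 2π√(I/(mgd)) = 2π√(0.092133/(1.612 × 1.601 × 0.1952)) = 2.687 s.

2.687 s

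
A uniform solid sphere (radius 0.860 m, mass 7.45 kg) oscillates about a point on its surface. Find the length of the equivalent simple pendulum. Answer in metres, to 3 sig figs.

The equivalent simple-pendulum length is L_eq = I/(md), where I is about the pivot and d = 0.8600 m.
I_cm = (2/5)mR² = 2.204 kg·m², so I = I_cm + md² = 2.204 + 5.510 = 7.714 kg·m².
L_eq = 7.714/(7.45 × 0.8600) = 1.20 m.

1.20 m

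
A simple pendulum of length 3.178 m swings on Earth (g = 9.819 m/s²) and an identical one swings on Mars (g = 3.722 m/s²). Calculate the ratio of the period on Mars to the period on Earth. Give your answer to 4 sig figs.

T ∝ 1/√g, so T₂/T₁ = √(g₁/g₂) = √(9.819/3.722) = 1.624.

1.624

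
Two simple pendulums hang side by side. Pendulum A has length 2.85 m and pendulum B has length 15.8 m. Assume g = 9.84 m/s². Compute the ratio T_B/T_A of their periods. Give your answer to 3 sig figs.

2.35

T ∝ √L, so T_B/T_A = √(L_B/L_A) = √(15.8/2.85) = 2.35.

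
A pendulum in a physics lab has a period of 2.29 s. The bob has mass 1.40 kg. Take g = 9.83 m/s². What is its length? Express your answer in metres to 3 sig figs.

1.31 m

From T = 2π√(L/g), L = gT²/(4π²) = 9.83 × 2.290²/(4π²) = 1.31 m.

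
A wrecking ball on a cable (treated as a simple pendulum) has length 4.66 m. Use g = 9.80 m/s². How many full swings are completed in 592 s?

T = 2π√(L/g) = 2π√(4.66/9.80) = 4.333 s.
Number of complete oscillations = ⌊592/4.333⌋ = ⌊136.6⌋ = 136.

136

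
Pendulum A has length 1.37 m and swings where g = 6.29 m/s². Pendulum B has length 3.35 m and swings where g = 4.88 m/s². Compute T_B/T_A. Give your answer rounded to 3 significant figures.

T = 2π√(L/g), so T_B/T_A = √((L_B/g_B)/(L_A/g_A)) = √((3.35/4.88)/(1.37/6.29)) = 1.78.

1.78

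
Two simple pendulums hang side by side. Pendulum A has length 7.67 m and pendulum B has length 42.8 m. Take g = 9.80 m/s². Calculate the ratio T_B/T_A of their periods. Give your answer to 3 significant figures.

2.36

T ∝ √L, so T_B/T_A = √(L_B/L_A) = √(42.8/7.67) = 2.36.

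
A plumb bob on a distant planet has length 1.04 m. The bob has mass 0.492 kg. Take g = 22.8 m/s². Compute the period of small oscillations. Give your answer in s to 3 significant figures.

T = 2π√(L/g) = 2π√(1.04/22.8) = 2π × 0.2136 = 1.34 s.

1.34 s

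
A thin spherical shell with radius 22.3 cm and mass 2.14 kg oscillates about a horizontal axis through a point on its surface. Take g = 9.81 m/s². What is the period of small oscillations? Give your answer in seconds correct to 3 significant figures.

1.22 s

I_cm = (2/3)mr² = 0.07095 kg·m². The pivot is at distance d = 0.223 m from the centre of mass.
By the parallel-axis theorem, I = I_cm + md² = 0.07095 + 0.1064 = 0.1774 kg·m².
T = 2π√(I/(mgd)) = 2π√(0.1774/(2.14 × 9.81 × 0.223)) = 1.22 s.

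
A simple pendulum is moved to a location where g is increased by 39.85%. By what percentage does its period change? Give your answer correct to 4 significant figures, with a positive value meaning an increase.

-15.44%

T ∝ 1/√g, so T'/T = 1/√(1.3985) = 0.84561.
Percentage change in T = (0.84561 − 1) × 100% = -15.44%.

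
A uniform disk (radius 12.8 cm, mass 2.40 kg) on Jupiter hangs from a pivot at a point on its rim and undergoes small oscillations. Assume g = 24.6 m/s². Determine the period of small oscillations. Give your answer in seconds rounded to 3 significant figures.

0.555 s

I_cm = ½mr² = 0.01966 kg·m². The pivot is at distance d = 0.128 m from the centre of mass.
By the parallel-axis theorem, I = I_cm + md² = 0.01966 + 0.03932 = 0.05898 kg·m².
T = 2π√(I/(mgd)) = 2π√(0.05898/(2.40 × 24.6 × 0.128)) = 0.555 s.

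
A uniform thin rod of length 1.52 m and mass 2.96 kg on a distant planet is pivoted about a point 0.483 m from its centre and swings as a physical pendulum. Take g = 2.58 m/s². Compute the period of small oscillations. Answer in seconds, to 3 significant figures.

3.67 s

For a physical pendulum T = 2π√(I/(mgd)), with d = 0.4830 m from pivot to centre of mass.
I_cm = mL²/12 = 2.96 × 1.52²/12 = 0.5699 kg·m²; I = I_cm + md² = 0.5699 + 2.96 × 0.4830² = 1.260 kg·m².
T = 2π√(1.260/(2.96 × 2.58 × 0.4830)) = 3.67 s.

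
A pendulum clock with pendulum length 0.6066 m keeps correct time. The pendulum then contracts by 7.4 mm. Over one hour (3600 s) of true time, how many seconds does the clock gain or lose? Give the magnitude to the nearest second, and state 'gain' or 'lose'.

T ∝ √L, so T'/T = √(0.59920/0.6066) = 0.993882.
In 3600 s of true time the clock registers 3600/0.993882 = 3622.2 s, so it gains 22 s.

gain 22 s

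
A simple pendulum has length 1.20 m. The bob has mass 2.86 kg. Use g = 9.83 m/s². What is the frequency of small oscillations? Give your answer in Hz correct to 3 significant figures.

T = 2π√(L/g) = 2π√(1.20/9.83) = 2.195 s, so f = 1/T = 0.456 Hz.

0.456 Hz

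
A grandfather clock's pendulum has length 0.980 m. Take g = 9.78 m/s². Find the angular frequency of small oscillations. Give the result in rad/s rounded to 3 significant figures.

3.16 rad/s

ω = √(g/L) = √(9.78/0.980) = 3.16 rad/s.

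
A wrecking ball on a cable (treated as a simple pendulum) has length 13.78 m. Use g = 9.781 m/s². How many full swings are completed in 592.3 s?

79

T = 2π√(L/g) = 2π√(13.78/9.781) = 7.4578 s.
Number of complete oscillations = ⌊592.3/7.4578⌋ = ⌊79.420⌋ = 79.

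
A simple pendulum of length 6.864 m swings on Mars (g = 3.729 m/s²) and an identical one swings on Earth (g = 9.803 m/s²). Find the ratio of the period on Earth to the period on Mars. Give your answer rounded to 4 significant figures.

T ∝ 1/√g, so T₂/T₁ = √(g₁/g₂) = √(3.729/9.803) = 0.6168.

0.6168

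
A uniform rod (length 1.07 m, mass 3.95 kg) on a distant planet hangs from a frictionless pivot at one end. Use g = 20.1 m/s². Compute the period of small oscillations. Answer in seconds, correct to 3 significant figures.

For a physical pendulum T = 2π√(I/(mgd)), with d = 0.5350 m from pivot to centre of mass.
I_cm = mL²/12 = 3.95 × 1.07²/12 = 0.3769 kg·m²; I = I_cm + md² = 0.3769 + 3.95 × 0.5350² = 1.507 kg·m².
T = 2π√(1.507/(3.95 × 20.1 × 0.5350)) = 1.18 s.

1.18 s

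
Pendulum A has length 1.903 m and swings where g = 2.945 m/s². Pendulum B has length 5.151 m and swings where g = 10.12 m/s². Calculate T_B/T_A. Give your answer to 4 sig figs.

T = 2π√(L/g), so T_B/T_A = √((L_B/g_B)/(L_A/g_A)) = √((5.151/10.12)/(1.903/2.945)) = 0.8875.

0.8875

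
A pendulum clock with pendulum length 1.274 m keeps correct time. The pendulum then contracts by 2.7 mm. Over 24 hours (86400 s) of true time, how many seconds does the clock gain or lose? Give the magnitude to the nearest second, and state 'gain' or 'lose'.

gain 92 s

T ∝ √L, so T'/T = √(1.27130/1.274) = 0.998940.
In 86400 s of true time the clock registers 86400/0.998940 = 86491.7 s, so it gains 92 s.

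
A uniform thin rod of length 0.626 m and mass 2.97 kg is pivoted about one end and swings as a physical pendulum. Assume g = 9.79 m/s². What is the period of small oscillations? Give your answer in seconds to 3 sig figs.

For a physical pendulum T = 2π√(I/(mgd)), with d = 0.3130 m from pivot to centre of mass.
I_cm = mL²/12 = 2.97 × 0.626²/12 = 0.09699 kg·m²; I = I_cm + md² = 0.09699 + 2.97 × 0.3130² = 0.3880 kg·m².
T = 2π√(0.3880/(2.97 × 9.79 × 0.3130)) = 1.30 s.

1.30 s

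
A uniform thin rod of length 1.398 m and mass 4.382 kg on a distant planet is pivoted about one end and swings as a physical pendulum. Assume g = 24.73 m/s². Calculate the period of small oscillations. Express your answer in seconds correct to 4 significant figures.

1.220 s

For a physical pendulum T = 2π√(I/(mgd)), with d = 0.69900 m from pivot to centre of mass.
I_cm = mL²/12 = 4.382 × 1.398²/12 = 0.71368 kg·m²; I = I_cm + md² = 0.71368 + 4.382 × 0.69900² = 2.8547 kg·m².
T = 2π√(2.8547/(4.382 × 24.73 × 0.69900)) = 1.220 s.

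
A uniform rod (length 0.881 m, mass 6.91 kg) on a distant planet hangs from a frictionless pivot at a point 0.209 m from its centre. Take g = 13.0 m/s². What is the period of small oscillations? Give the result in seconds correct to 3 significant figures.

For a physical pendulum T = 2π√(I/(mgd)), with d = 0.2090 m from pivot to centre of mass.
I_cm = mL²/12 = 6.91 × 0.881²/12 = 0.4469 kg·m²; I = I_cm + md² = 0.4469 + 6.91 × 0.2090² = 0.7488 kg·m².
T = 2π√(0.7488/(6.91 × 13.0 × 0.2090)) = 1.25 s.

1.25 s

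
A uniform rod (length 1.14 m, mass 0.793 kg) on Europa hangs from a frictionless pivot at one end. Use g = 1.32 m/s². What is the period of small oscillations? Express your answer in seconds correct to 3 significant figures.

For a physical pendulum T = 2π√(I/(mgd)), with d = 0.5700 m from pivot to centre of mass.
I_cm = mL²/12 = 0.793 × 1.14²/12 = 0.08588 kg·m²; I = I_cm + md² = 0.08588 + 0.793 × 0.5700² = 0.3435 kg·m².
T = 2π√(0.3435/(0.793 × 1.32 × 0.5700)) = 4.77 s.

4.77 s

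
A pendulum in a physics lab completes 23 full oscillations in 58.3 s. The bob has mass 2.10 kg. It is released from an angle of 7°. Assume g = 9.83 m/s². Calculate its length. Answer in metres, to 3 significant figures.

T = 58.3/23 = 2.535 s.
From T = 2π√(L/g), L = gT²/(4π²) = 9.83 × 2.535²/(4π²) = 1.60 m.

1.60 m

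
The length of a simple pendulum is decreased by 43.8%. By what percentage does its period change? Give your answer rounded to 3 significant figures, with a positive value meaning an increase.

T ∝ √L, so T'/T = √(0.5620) = 0.7497.
Percentage change in T = (0.7497 − 1) × 100% = -25.0%.

-25.0%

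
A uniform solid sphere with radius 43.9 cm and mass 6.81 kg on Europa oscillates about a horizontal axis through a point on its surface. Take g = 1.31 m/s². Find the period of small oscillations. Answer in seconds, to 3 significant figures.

4.30 s

I_cm = (2/5)mr² = 0.5250 kg·m². The pivot is at distance d = 0.439 m from the centre of mass.
By the parallel-axis theorem, I = I_cm + md² = 0.5250 + 1.312 = 1.837 kg·m².
T = 2π√(I/(mgd)) = 2π√(1.837/(6.81 × 1.31 × 0.439)) = 4.30 s.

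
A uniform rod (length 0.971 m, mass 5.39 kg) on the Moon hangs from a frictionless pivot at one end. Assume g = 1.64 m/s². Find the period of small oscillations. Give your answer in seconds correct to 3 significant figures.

For a physical pendulum T = 2π√(I/(mgd)), with d = 0.4855 m from pivot to centre of mass.
I_cm = mL²/12 = 5.39 × 0.971²/12 = 0.4235 kg·m²; I = I_cm + md² = 0.4235 + 5.39 × 0.4855² = 1.694 kg·m².
T = 2π√(1.694/(5.39 × 1.64 × 0.4855)) = 3.95 s.

3.95 s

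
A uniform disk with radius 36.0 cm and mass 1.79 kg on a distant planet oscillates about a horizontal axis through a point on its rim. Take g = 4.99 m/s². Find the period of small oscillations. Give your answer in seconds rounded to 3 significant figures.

I_cm = ½mr² = 0.1160 kg·m². The pivot is at distance d = 0.360 m from the centre of mass.
By the parallel-axis theorem, I = I_cm + md² = 0.1160 + 0.2320 = 0.3480 kg·m².
T = 2π√(I/(mgd)) = 2π√(0.3480/(1.79 × 4.99 × 0.360)) = 2.07 s.

2.07 s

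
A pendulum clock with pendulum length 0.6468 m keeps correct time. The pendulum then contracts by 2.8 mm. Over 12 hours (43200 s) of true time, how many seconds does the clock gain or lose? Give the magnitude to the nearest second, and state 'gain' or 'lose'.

gain 94 s

T ∝ √L, so T'/T = √(0.64400/0.6468) = 0.997833.
In 43200 s of true time the clock registers 43200/0.997833 = 43293.8 s, so it gains 94 s.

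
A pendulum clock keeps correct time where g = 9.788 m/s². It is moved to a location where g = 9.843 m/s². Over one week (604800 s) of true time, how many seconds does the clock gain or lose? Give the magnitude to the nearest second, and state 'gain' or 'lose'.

The clock's period scales as T ∝ 1/√g, so T'/T = √(9.788/9.843) = 0.997202.
In 604800 s of true time the clock registers 604800/0.997202 = 606496.8 s, so it gains 1697 s.

gain 1697 s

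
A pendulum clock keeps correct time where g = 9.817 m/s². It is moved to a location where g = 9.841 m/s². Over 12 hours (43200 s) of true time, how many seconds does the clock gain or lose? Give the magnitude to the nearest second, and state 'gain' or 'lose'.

gain 53 s

The clock's period scales as T ∝ 1/√g, so T'/T = √(9.817/9.841) = 0.998780.
In 43200 s of true time the clock registers 43200/0.998780 = 43252.8 s, so it gains 53 s.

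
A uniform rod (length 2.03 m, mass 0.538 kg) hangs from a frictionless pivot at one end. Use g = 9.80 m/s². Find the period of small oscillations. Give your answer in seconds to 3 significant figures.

2.33 s

For a physical pendulum T = 2π√(I/(mgd)), with d = 1.015 m from pivot to centre of mass.
I_cm = mL²/12 = 0.538 × 2.03²/12 = 0.1848 kg·m²; I = I_cm + md² = 0.1848 + 0.538 × 1.015² = 0.7390 kg·m².
T = 2π√(0.7390/(0.538 × 9.80 × 1.015)) = 2.33 s.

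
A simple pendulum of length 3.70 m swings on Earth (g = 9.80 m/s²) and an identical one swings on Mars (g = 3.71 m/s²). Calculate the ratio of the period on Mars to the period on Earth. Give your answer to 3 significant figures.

1.63

T ∝ 1/√g, so T₂/T₁ = √(g₁/g₂) = √(9.80/3.71) = 1.63.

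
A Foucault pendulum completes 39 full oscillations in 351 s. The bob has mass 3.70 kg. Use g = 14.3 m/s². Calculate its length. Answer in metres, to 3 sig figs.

T = 351/39 = 9.000 s.
From T = 2π√(L/g), L = gT²/(4π²) = 14.3 × 9.000²/(4π²) = 29.3 m.

29.3 m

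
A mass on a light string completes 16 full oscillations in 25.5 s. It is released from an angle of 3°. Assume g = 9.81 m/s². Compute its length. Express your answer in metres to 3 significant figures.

T = 25.5/16 = 1.594 s.
From T = 2π√(L/g), L = gT²/(4π²) = 9.81 × 1.594²/(4π²) = 0.631 m.

0.631 m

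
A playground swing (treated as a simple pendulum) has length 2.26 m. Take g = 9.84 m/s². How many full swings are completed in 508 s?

168

T = 2π√(L/g) = 2π√(2.26/9.84) = 3.011 s.
Number of complete oscillations = ⌊508/3.011⌋ = ⌊168.7⌋ = 168.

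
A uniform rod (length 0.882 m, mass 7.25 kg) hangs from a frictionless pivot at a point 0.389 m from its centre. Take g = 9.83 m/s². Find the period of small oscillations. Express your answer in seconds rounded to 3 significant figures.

For a physical pendulum T = 2π√(I/(mgd)), with d = 0.3890 m from pivot to centre of mass.
I_cm = mL²/12 = 7.25 × 0.882²/12 = 0.4700 kg·m²; I = I_cm + md² = 0.4700 + 7.25 × 0.3890² = 1.567 kg·m².
T = 2π√(1.567/(7.25 × 9.83 × 0.3890)) = 1.49 s.

1.49 s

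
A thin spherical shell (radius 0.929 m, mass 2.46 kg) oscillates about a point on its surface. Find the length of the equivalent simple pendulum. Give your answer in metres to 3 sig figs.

1.55 m

The equivalent simple-pendulum length is L_eq = I/(md), where I is about the pivot and d = 0.9290 m.
I_cm = (2/3)mR² = 1.415 kg·m², so I = I_cm + md² = 1.415 + 2.123 = 3.538 kg·m².
L_eq = 3.538/(2.46 × 0.9290) = 1.55 m.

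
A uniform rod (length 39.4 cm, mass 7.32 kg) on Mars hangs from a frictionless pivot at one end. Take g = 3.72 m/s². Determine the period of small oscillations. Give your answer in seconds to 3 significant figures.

For a physical pendulum T = 2π√(I/(mgd)), with d = 0.1970 m from pivot to centre of mass.
I_cm = mL²/12 = 7.32 × 0.394²/12 = 0.09469 kg·m²; I = I_cm + md² = 0.09469 + 7.32 × 0.1970² = 0.3788 kg·m².
T = 2π√(0.3788/(7.32 × 3.72 × 0.1970)) = 1.67 s.

1.67 s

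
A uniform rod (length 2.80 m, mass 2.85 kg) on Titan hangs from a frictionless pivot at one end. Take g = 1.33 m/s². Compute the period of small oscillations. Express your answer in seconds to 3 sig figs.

For a physical pendulum T = 2π√(I/(mgd)), with d = 1.400 m from pivot to centre of mass.
I_cm = mL²/12 = 2.85 × 2.80²/12 = 1.862 kg·m²; I = I_cm + md² = 1.862 + 2.85 × 1.400² = 7.448 kg·m².
T = 2π√(7.448/(2.85 × 1.33 × 1.400)) = 7.44 s.

7.44 s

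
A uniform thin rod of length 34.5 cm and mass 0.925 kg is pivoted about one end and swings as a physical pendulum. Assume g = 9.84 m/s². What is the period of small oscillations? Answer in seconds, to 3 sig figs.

0.961 s

For a physical pendulum T = 2π√(I/(mgd)), with d = 0.1725 m from pivot to centre of mass.
I_cm = mL²/12 = 0.925 × 0.345²/12 = 0.009175 kg·m²; I = I_cm + md² = 0.009175 + 0.925 × 0.1725² = 0.03670 kg·m².
T = 2π√(0.03670/(0.925 × 9.84 × 0.1725)) = 0.961 s.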